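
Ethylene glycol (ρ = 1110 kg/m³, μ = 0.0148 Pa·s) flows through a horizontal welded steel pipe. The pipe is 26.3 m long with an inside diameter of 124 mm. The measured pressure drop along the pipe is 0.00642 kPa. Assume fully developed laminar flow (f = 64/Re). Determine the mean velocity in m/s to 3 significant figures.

V ≈ 0.00793 m/s

For laminar flow, f = 64/Re with Re = ρVD/μ, so Darcy-Weisbach reduces to ΔP = 32μLV/D². Solving for V: V = ΔP·D²/(32μL) = 6.42·(0.124)²/(32·0.0148·26.3) = 0.007925 m/s.
Check: Re = ρVD/μ = 1110·0.007925·0.124/0.0148 = 73.7 < 2300, so the laminar assumption holds.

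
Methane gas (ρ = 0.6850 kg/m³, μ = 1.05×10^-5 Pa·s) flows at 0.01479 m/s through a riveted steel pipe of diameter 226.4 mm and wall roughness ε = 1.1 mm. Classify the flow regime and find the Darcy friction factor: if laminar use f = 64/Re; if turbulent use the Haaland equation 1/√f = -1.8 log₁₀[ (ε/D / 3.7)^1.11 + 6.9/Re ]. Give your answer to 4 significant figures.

Re = ρVD/μ = 0.685·0.01479·0.2264/1.05e-05 = 218.4.
Re < 2300 → laminar, so f = 64/Re = 0.293 (roughness is irrelevant in laminar flow).

f ≈ 0.2930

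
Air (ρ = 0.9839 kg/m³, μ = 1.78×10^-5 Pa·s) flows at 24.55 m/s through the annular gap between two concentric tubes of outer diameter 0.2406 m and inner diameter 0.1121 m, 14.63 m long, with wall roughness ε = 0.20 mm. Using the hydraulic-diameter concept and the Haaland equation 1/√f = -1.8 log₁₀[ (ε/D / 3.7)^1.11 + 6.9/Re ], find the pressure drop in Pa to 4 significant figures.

Hydraulic diameter D_h = 4A/P = D_o - D_i = 0.2406 - 0.1121 = 0.1285 m.
Re = ρVD_h/μ = 0.9839·24.55·0.1285/1.78e-05 = 1.744e+05.
ε/D_h = 0.0002/0.1285 = 0.00156; Haaland gives 1/√f = -1.8 log₁₀[0.000179+3.96e-05] = 6.589, so f = 0.02303.
ΔP = f(L/D_h)(ρV²/2) = 0.02303·14.63/0.1285·296.5 = 777.5 Pa.

ΔP ≈ 777.5 Pa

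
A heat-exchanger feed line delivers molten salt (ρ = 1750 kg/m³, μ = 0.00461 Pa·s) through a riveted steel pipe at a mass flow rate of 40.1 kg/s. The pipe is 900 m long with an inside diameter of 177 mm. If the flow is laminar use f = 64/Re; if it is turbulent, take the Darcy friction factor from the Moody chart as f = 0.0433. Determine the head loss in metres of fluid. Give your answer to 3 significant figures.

h_f ≈ 9.73 m

A = πD²/4 = π(0.177)²/4 = 0.02461 m²; mean velocity V = ṁ/(ρA) = 40.1/(1750 · 0.02461) = 0.9313 m/s.
Reynolds number Re = ρVD/μ = 1750 · 0.9313 · 0.177 / 0.00461 = 6.257e+04.
Re > 4000 → turbulent; use the Moody-chart value f = 0.0433.
Darcy-Weisbach: ΔP = f(L/D)(ρV²/2) = 0.0433·(900/0.177)·(1750·0.9313²/2) = 0.0433·5085·758.8 = 1.671e+05 Pa.
Head loss h_f = ΔP/(ρg) = 1.671e+05/(1750·9.81) = 9.73 m.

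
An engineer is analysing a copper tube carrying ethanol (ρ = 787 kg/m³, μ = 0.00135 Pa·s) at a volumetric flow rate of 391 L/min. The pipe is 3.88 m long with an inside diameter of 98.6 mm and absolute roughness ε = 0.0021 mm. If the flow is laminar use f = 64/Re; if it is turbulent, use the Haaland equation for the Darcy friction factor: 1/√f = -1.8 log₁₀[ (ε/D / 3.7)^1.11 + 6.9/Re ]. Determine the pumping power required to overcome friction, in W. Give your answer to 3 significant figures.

Q = 391 L/min = 391/60000 = 0.006517 m³/s.
Cross-sectional area A = πD²/4 = π(0.0986)²/4 = 0.007636 m²; mean velocity V = Q/A = 0.006517/0.007636 = 0.8535 m/s.
Reynolds number Re = ρVD/μ = 787 · 0.8535 · 0.0986 / 0.00135 = 4.906e+04.
Re > 4000 → turbulent. Relative roughness ε/D = 2.1e-06/0.0986 = 2.13e-05. Haaland: 1/√f = -1.8 log₁₀[(2.13e-05/3.7)^1.11 + 6.9/4.906e+04] = -1.8 log₁₀[1.53e-06 + 0.000141] = 6.925, so f = 0.02085.
Darcy-Weisbach: ΔP = f(L/D)(ρV²/2) = 0.02085·(3.88/0.0986)·(787·0.8535²/2) = 0.02085·39.35·286.6 = 235.2 Pa.
Pumping power P = QΔP = 0.006517·235.2 = 1.533 W = 1.53 W.

P ≈ 1.53 W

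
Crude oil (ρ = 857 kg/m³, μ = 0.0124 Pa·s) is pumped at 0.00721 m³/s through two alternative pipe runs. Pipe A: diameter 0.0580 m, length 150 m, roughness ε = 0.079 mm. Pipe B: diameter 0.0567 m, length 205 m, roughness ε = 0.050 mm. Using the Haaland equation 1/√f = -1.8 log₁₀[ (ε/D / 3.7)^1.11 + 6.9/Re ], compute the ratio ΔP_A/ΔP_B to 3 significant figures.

Pipe A: V = Q/A = 0.00721/0.002642 = 2.729 m/s; Re = 1.094e+04; ε/D = 0.00136; Haaland → f = 0.03201; ΔP_A = f(L/D)(ρV²/2) = 2.642e+05 Pa.
Pipe B: V = Q/A = 0.00721/0.002525 = 2.855 m/s; Re = 1.119e+04; ε/D = 0.000882; Haaland → f = 0.03115; ΔP_B = f(L/D)(ρV²/2) = 3.935e+05 Pa.
ΔP_A/ΔP_B = 2.642e+05/3.935e+05 = 0.671.

ΔP_A/ΔP_B ≈ 0.671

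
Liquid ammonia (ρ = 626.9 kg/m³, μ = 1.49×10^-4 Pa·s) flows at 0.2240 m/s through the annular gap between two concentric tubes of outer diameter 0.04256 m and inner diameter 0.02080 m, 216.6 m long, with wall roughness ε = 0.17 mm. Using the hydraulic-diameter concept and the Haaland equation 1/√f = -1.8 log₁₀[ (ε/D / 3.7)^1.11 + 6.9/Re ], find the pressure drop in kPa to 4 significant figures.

ΔP ≈ 5.944 kPa

Hydraulic diameter D_h = 4A/P = D_o - D_i = 0.04256 - 0.0208 = 0.02176 m.
Re = ρVD_h/μ = 626.9·0.224·0.02176/0.000149 = 2.051e+04.
ε/D_h = 0.00017/0.02176 = 0.00781; Haaland gives 1/√f = -1.8 log₁₀[0.00107+0.000336] = 5.132, so f = 0.03797.
ΔP = f(L/D_h)(ρV²/2) = 0.03797·216.6/0.02176·15.73 = 5944 Pa.
ΔP = 5.944 kPa.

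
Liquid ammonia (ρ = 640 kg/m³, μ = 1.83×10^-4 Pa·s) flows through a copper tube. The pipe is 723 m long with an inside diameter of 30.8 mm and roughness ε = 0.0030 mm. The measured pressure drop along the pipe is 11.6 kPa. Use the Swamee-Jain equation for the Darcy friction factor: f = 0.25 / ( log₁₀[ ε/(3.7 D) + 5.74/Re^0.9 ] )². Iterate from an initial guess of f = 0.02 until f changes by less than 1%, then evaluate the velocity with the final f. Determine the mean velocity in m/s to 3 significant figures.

V ≈ 0.253 m/s

Rearranging Darcy-Weisbach: V = √(2·ΔP·D/(f·L·ρ)). With ε/D = 3e-06/0.0308 = 9.74e-05, iterate starting from f = 0.02:
  f = 0.02 → V = √(2·1.16e+04·0.0308/(0.02·723·640)) = 0.2779 m/s; Re = ρVD/μ = 2.993e+04; f → 0.02369
  f = 0.02369 → V = 0.2553 m/s; Re = 2.75e+04; f → 0.02415
  f = 0.02415 → V = 0.2529 m/s; Re = 2.724e+04; f → 0.02421
Converged (Δf/f < 1%). With the final f = 0.02421: V = √(2·1.16e+04·0.0308/(0.02421·723·640)) = 0.2526 m/s.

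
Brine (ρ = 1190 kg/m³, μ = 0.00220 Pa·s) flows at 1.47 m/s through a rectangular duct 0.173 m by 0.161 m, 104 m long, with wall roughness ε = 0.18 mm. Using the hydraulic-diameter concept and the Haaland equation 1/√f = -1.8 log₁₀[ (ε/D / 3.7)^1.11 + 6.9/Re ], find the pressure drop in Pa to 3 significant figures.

Hydraulic diameter D_h = 4A/P = 4·(0.173·0.161)/(2·(0.173+0.161)) = 0.1114/0.668 = 0.1668 m.
Re = ρVD_h/μ = 1190·1.47·0.1668/0.0022 = 1.326e+05.
ε/D_h = 0.00018/0.1668 = 0.00108; Haaland gives 1/√f = -1.8 log₁₀[0.000119+5.2e-05] = 6.78, so f = 0.02176.
ΔP = f(L/D_h)(ρV²/2) = 0.02176·104/0.1668·1286 = 1.744e+04 Pa.

ΔP ≈ 17400 Pa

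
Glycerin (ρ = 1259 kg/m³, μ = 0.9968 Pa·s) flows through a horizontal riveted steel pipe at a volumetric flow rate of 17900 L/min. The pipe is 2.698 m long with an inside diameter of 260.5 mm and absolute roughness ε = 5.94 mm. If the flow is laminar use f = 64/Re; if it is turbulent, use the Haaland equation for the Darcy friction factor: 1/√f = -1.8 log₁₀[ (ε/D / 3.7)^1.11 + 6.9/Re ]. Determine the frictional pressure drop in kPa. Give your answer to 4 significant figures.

ΔP ≈ 7.099 kPa

Q = 17900 L/min = 17900/60000 = 0.2983 m³/s.
Cross-sectional area A = πD²/4 = π(0.2605)²/4 = 0.0533 m²; mean velocity V = Q/A = 0.2983/0.0533 = 5.598 m/s.
Reynolds number Re = ρVD/μ = 1259 · 5.598 · 0.2605 / 0.997 = 1842.
Re < 2300 → laminar flow, so f = 64/Re = 64/1842 = 0.03475 (the turbulent correlation is not needed).
Darcy-Weisbach: ΔP = f(L/D)(ρV²/2) = 0.03475·(2.698/0.2605)·(1259·5.598²/2) = 0.03475·10.36·1.972e+04 = 7099 Pa.
ΔP = 7099 Pa = 7.099 kPa.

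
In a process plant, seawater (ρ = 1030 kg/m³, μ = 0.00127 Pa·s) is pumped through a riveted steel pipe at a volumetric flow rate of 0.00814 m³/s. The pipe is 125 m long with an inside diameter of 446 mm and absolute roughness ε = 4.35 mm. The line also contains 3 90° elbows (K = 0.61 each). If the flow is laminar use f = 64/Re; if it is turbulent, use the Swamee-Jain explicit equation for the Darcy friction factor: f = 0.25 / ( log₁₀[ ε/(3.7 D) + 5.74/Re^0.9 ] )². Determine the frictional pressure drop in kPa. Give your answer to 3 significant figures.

ΔP ≈ 0.0187 kPa

Cross-sectional area A = πD²/4 = π(0.446)²/4 = 0.1562 m²; mean velocity V = Q/A = 0.00814/0.1562 = 0.0521 m/s.
Reynolds number Re = ρVD/μ = 1030 · 0.0521 · 0.446 / 0.00127 = 1.885e+04.
Re > 4000 → turbulent. Relative roughness ε/D = 0.00435/0.446 = 0.00975. Swamee-Jain: f = 0.25/(log₁₀[0.00975/3.7 + 5.74/1.885e+04^0.9])² = 0.25/(log₁₀[0.00264 + 0.000815])² = 0.25/(-2.462)² = 0.04124.
Total minor-loss coefficient ΣK = 3·0.61 = 1.83.
ΔP = [f·L/D + ΣK]·(ρV²/2) = [0.04124·125/0.446 + 1.83]·(1030·0.0521²/2) = [11.56 + 1.83]·1.398 = 18.72 Pa.
ΔP = 18.72 Pa = 0.0187 kPa.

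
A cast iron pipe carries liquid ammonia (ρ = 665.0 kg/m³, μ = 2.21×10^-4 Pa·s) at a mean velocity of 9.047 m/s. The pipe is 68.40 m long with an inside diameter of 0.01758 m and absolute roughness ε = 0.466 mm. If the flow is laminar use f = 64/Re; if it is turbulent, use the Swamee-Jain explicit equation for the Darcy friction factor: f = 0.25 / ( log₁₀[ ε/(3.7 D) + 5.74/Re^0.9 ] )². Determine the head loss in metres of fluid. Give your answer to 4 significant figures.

Reynolds number Re = ρVD/μ = 665 · 9.047 · 0.01758 / 0.000221 = 4.786e+05.
Re > 4000 → turbulent. Relative roughness ε/D = 0.000466/0.01758 = 0.0265. Swamee-Jain: f = 0.25/(log₁₀[0.0265/3.7 + 5.74/4.786e+05^0.9])² = 0.25/(log₁₀[0.00716 + 4.44e-05])² = 0.25/(-2.142)² = 0.05448.
Darcy-Weisbach: ΔP = f(L/D)(ρV²/2) = 0.05448·(68.4/0.01758)·(665·9.047²/2) = 0.05448·3891·2.721e+04 = 5.769e+06 Pa.
Head loss h_f = ΔP/(ρg) = 5.769e+06/(665·9.81) = 884.3 m.

h_f ≈ 884.3 m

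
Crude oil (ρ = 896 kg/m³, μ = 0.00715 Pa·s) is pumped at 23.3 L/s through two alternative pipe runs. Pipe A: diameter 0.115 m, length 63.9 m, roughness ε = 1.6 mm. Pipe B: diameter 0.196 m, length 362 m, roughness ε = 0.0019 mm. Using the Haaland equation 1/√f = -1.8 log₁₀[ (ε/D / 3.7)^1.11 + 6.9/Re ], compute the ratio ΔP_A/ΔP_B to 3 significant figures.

Pipe A: V = Q/A = 0.0233/0.01039 = 2.243 m/s; Re = 3.233e+04; ε/D = 0.0139; Haaland → f = 0.04401; ΔP_A = f(L/D)(ρV²/2) = 5.513e+04 Pa.
Pipe B: V = Q/A = 0.0233/0.03017 = 0.7722 m/s; Re = 1.897e+04; ε/D = 9.69e-06; Haaland → f = 0.02611; ΔP_B = f(L/D)(ρV²/2) = 1.288e+04 Pa.
ΔP_A/ΔP_B = 5.513e+04/1.288e+04 = 4.28.

ΔP_A/ΔP_B ≈ 4.28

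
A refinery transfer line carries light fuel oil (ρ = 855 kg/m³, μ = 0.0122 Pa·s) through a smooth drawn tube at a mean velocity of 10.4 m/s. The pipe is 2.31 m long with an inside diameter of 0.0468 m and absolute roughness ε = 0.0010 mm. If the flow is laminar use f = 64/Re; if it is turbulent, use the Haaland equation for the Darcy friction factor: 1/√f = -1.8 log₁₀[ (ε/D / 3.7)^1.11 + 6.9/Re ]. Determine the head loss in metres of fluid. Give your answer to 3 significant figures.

h_f ≈ 6.17 m

Reynolds number Re = ρVD/μ = 855 · 10.4 · 0.0468 / 0.0122 = 3.411e+04.
Re > 4000 → turbulent. Relative roughness ε/D = 1e-06/0.0468 = 2.14e-05. Haaland: 1/√f = -1.8 log₁₀[(2.14e-05/3.7)^1.11 + 6.9/3.411e+04] = -1.8 log₁₀[1.53e-06 + 0.000202] = 6.643, so f = 0.02266.
Darcy-Weisbach: ΔP = f(L/D)(ρV²/2) = 0.02266·(2.31/0.0468)·(855·10.4²/2) = 0.02266·49.36·4.624e+04 = 5.171e+04 Pa.
Head loss h_f = ΔP/(ρg) = 5.171e+04/(855·9.81) = 6.17 m.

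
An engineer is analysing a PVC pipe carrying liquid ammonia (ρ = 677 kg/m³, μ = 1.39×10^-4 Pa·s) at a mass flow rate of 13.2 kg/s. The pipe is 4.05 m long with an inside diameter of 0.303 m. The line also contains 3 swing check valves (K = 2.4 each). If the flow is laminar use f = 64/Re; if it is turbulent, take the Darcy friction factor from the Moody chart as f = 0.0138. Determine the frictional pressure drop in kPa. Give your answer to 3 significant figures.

A = πD²/4 = π(0.303)²/4 = 0.07211 m²; mean velocity V = ṁ/(ρA) = 13.2/(677 · 0.07211) = 0.2704 m/s.
Reynolds number Re = ρVD/μ = 677 · 0.2704 · 0.303 / 0.000139 = 3.99e+05.
Re > 4000 → turbulent; use the Moody-chart value f = 0.0138.
Total minor-loss coefficient ΣK = 3·2.4 = 7.2.
ΔP = [f·L/D + ΣK]·(ρV²/2) = [0.0138·4.05/0.303 + 7.2]·(677·0.2704²/2) = [0.1845 + 7.2]·24.75 = 182.8 Pa.
ΔP = 182.8 Pa = 0.183 kPa.

ΔP ≈ 0.183 kPa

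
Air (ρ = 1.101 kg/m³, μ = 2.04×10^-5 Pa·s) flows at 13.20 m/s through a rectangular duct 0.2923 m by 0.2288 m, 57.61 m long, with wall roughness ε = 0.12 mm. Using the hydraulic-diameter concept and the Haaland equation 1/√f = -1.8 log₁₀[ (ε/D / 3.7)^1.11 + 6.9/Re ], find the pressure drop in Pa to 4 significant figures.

Hydraulic diameter D_h = 4A/P = 4·(0.2923·0.2288)/(2·(0.2923+0.2288)) = 0.2675/1.042 = 0.2567 m.
Re = ρVD_h/μ = 1.101·13.2·0.2567/2.04e-05 = 1.829e+05.
ε/D_h = 0.00012/0.2567 = 0.000468; Haaland gives 1/√f = -1.8 log₁₀[4.71e-05+3.77e-05] = 7.329, so f = 0.01862.
ΔP = f(L/D_h)(ρV²/2) = 0.01862·57.61/0.2567·95.92 = 400.8 Pa.

ΔP ≈ 400.8 Pa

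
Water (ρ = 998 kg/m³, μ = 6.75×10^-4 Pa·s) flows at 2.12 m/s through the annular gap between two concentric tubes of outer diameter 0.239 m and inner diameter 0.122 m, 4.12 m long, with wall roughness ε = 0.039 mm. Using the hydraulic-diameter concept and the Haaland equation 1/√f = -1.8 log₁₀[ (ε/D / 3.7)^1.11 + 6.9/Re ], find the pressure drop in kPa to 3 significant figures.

ΔP ≈ 1.32 kPa

Hydraulic diameter D_h = 4A/P = D_o - D_i = 0.239 - 0.122 = 0.117 m.
Re = ρVD_h/μ = 998·2.12·0.117/0.000675 = 3.667e+05.
ε/D_h = 3.9e-05/0.117 = 0.000333; Haaland gives 1/√f = -1.8 log₁₀[3.23e-05+1.88e-05] = 7.724, so f = 0.01676.
ΔP = f(L/D_h)(ρV²/2) = 0.01676·4.12/0.117·2243 = 1324 Pa.
ΔP = 1.32 kPa.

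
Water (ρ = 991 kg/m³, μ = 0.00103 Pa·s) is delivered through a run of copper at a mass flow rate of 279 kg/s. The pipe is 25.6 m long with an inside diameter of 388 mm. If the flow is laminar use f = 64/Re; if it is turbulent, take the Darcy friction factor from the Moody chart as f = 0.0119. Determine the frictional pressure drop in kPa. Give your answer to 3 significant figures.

A = πD²/4 = π(0.388)²/4 = 0.1182 m²; mean velocity V = ṁ/(ρA) = 279/(991 · 0.1182) = 2.381 m/s.
Reynolds number Re = ρVD/μ = 991 · 2.381 · 0.388 / 0.00103 = 8.889e+05.
Re > 4000 → turbulent; use the Moody-chart value f = 0.0119.
Darcy-Weisbach: ΔP = f(L/D)(ρV²/2) = 0.0119·(25.6/0.388)·(991·2.381²/2) = 0.0119·65.98·2809 = 2206 Pa.
ΔP = 2206 Pa = 2.21 kPa.

ΔP ≈ 2.21 kPa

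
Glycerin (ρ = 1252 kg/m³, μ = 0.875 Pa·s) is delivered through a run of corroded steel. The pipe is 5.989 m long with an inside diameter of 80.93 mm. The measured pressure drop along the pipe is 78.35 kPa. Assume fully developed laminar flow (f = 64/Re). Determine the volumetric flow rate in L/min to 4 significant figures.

Q ≈ 944.5 L/min

For laminar flow, f = 64/Re with Re = ρVD/μ, so Darcy-Weisbach reduces to ΔP = 32μLV/D². Solving for V: V = ΔP·D²/(32μL) = 7.835e+04·(0.08093)²/(32·0.875·5.989) = 3.06 m/s.
Check: Re = ρVD/μ = 1252·3.06·0.08093/0.875 = 354.4 < 2300, so the laminar assumption holds.
Q = V·A = 3.06·(π/4·0.08093²) = 0.01574 m³/s = 944.5 L/min.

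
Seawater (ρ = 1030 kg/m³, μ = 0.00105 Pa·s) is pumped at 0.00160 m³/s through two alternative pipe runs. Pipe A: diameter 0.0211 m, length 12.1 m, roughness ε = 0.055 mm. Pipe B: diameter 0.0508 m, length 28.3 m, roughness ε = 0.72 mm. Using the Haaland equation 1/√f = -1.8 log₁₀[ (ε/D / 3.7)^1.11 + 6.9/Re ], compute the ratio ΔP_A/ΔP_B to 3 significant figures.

Pipe A: V = Q/A = 0.0016/0.0003497 = 4.576 m/s; Re = 9.471e+04; ε/D = 0.00261; Haaland → f = 0.02656; ΔP_A = f(L/D)(ρV²/2) = 1.642e+05 Pa.
Pipe B: V = Q/A = 0.0016/0.002027 = 0.7894 m/s; Re = 3.934e+04; ε/D = 0.0142; Haaland → f = 0.04404; ΔP_B = f(L/D)(ρV²/2) = 7873 Pa.
ΔP_A/ΔP_B = 1.642e+05/7873 = 20.9.

ΔP_A/ΔP_B ≈ 20.9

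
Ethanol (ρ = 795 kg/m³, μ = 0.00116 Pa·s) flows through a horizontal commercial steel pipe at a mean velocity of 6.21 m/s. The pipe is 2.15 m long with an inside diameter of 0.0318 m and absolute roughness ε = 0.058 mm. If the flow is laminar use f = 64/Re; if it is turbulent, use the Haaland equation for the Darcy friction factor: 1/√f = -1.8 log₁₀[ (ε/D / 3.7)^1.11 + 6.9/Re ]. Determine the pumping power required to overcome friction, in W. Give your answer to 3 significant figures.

P ≈ 123 W

Reynolds number Re = ρVD/μ = 795 · 6.21 · 0.0318 / 0.00116 = 1.353e+05.
Re > 4000 → turbulent. Relative roughness ε/D = 5.8e-05/0.0318 = 0.00182. Haaland: 1/√f = -1.8 log₁₀[(0.00182/3.7)^1.11 + 6.9/1.353e+05] = -1.8 log₁₀[0.000213 + 5.1e-05] = 6.44, so f = 0.02411.
Darcy-Weisbach: ΔP = f(L/D)(ρV²/2) = 0.02411·(2.15/0.0318)·(795·6.21²/2) = 0.02411·67.61·1.533e+04 = 2.499e+04 Pa.
Q = V·A = 6.21·0.0007942 = 0.004932 m³/s.
Pumping power P = QΔP = 0.004932·2.499e+04 = 123.2 W = 123 W.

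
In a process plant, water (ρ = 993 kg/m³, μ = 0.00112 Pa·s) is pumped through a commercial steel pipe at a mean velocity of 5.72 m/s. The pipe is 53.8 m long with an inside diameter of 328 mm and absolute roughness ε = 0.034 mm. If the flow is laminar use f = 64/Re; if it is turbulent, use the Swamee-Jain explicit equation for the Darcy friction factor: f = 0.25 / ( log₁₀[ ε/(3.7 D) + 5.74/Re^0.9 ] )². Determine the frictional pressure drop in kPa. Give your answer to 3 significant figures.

ΔP ≈ 34.9 kPa

Reynolds number Re = ρVD/μ = 993 · 5.72 · 0.328 / 0.00112 = 1.663e+06.
Re > 4000 → turbulent. Relative roughness ε/D = 3.4e-05/0.328 = 0.000104. Swamee-Jain: f = 0.25/(log₁₀[0.000104/3.7 + 5.74/1.663e+06^0.9])² = 0.25/(log₁₀[2.8e-05 + 1.45e-05])² = 0.25/(-4.372)² = 0.01308.
Darcy-Weisbach: ΔP = f(L/D)(ρV²/2) = 0.01308·(53.8/0.328)·(993·5.72²/2) = 0.01308·164·1.624e+04 = 3.485e+04 Pa.
ΔP = 3.485e+04 Pa = 34.9 kPa.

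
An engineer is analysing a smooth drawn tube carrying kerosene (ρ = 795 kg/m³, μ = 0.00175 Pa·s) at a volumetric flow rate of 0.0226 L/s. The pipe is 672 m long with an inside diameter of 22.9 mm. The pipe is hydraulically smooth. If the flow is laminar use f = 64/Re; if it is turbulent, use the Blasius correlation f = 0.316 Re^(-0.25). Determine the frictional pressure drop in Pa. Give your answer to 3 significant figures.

Q = 0.0226 L/s = 0.0226/1000 = 2.26e-05 m³/s.
Cross-sectional area A = πD²/4 = π(0.0229)²/4 = 0.0004119 m²; mean velocity V = Q/A = 2.26e-05/0.0004119 = 0.05487 m/s.
Reynolds number Re = ρVD/μ = 795 · 0.05487 · 0.0229 / 0.00175 = 570.8.
Re < 2300 → laminar flow, so f = 64/Re = 64/570.8 = 0.1121 (the turbulent correlation is not needed).
Darcy-Weisbach: ΔP = f(L/D)(ρV²/2) = 0.1121·(672/0.0229)·(795·0.05487²/2) = 0.1121·2.934e+04·1.197 = 3938 Pa.

ΔP ≈ 3940 Pa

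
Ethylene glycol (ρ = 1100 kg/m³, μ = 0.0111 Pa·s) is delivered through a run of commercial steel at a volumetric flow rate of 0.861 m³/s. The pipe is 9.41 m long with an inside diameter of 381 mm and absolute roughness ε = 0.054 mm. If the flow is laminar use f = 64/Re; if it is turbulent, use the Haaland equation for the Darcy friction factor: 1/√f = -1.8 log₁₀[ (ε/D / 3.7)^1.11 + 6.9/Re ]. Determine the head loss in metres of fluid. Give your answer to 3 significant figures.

Cross-sectional area A = πD²/4 = π(0.381)²/4 = 0.114 m²; mean velocity V = Q/A = 0.861/0.114 = 7.552 m/s.
Reynolds number Re = ρVD/μ = 1100 · 7.552 · 0.381 / 0.0111 = 2.851e+05.
Re > 4000 → turbulent. Relative roughness ε/D = 5.4e-05/0.381 = 0.000142. Haaland: 1/√f = -1.8 log₁₀[(0.000142/3.7)^1.11 + 6.9/2.851e+05] = -1.8 log₁₀[1.25e-05 + 2.42e-05] = 7.983, so f = 0.01569.
Darcy-Weisbach: ΔP = f(L/D)(ρV²/2) = 0.01569·(9.41/0.381)·(1100·7.552²/2) = 0.01569·24.7·3.137e+04 = 1.216e+04 Pa.
Head loss h_f = ΔP/(ρg) = 1.216e+04/(1100·9.81) = 1.13 m.

h_f ≈ 1.13 m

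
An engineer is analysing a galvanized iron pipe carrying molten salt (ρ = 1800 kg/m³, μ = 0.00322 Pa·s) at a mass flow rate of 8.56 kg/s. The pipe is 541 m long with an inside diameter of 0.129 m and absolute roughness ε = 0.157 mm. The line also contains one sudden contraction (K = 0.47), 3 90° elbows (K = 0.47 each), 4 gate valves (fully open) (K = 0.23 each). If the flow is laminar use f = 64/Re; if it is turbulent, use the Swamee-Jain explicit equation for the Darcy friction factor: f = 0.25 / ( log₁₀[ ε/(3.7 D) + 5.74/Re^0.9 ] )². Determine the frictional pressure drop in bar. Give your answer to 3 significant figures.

A = πD²/4 = π(0.129)²/4 = 0.01307 m²; mean velocity V = ṁ/(ρA) = 8.56/(1800 · 0.01307) = 0.3639 m/s.
Reynolds number Re = ρVD/μ = 1800 · 0.3639 · 0.129 / 0.00322 = 2.624e+04.
Re > 4000 → turbulent. Relative roughness ε/D = 0.000157/0.129 = 0.00122. Swamee-Jain: f = 0.25/(log₁₀[0.00122/3.7 + 5.74/2.624e+04^0.9])² = 0.25/(log₁₀[0.000329 + 0.000605])² = 0.25/(-3.03)² = 0.02724.
Total minor-loss coefficient ΣK = 1·0.47 + 3·0.47 + 4·0.23 = 2.8.
ΔP = [f·L/D + ΣK]·(ρV²/2) = [0.02724·541/0.129 + 2.8]·(1800·0.3639²/2) = [114.2 + 2.8]·119.2 = 1.394e+04 Pa.
ΔP = 1.394e+04 Pa = 0.139 bar.

ΔP ≈ 0.139 bar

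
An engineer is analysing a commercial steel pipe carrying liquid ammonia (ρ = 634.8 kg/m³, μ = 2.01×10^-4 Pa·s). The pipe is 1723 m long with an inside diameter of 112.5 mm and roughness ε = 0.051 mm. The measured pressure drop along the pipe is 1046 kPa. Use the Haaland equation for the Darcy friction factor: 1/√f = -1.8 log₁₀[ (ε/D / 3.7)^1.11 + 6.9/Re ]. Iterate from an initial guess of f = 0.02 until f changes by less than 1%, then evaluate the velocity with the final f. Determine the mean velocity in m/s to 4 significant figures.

V ≈ 3.585 m/s

Rearranging Darcy-Weisbach: V = √(2·ΔP·D/(f·L·ρ)). With ε/D = 5.1e-05/0.1125 = 0.000453, iterate starting from f = 0.02:
  f = 0.02 → V = √(2·1.046e+06·0.1125/(0.02·1723·634.8)) = 3.28 m/s; Re = ρVD/μ = 1.165e+06; f → 0.01678
  f = 0.01678 → V = 3.581 m/s; Re = 1.272e+06; f → 0.01675
Converged (Δf/f < 1%). With the final f = 0.01675: V = √(2·1.046e+06·0.1125/(0.01675·1723·634.8)) = 3.585 m/s.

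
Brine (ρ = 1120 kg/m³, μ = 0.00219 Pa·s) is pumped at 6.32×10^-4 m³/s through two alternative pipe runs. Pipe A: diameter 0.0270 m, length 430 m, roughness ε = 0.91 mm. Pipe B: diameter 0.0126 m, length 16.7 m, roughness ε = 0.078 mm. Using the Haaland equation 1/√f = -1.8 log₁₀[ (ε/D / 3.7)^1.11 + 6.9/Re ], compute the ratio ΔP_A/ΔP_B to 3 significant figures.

ΔP_A/ΔP_B ≈ 1.02

Pipe A: V = Q/A = 0.000632/0.0005726 = 1.104 m/s; Re = 1.524e+04; ε/D = 0.0337; Haaland → f = 0.06205; ΔP_A = f(L/D)(ρV²/2) = 6.743e+05 Pa.
Pipe B: V = Q/A = 0.000632/0.0001247 = 5.069 m/s; Re = 3.266e+04; ε/D = 0.00619; Haaland → f = 0.03468; ΔP_B = f(L/D)(ρV²/2) = 6.613e+05 Pa.
ΔP_A/ΔP_B = 6.743e+05/6.613e+05 = 1.02.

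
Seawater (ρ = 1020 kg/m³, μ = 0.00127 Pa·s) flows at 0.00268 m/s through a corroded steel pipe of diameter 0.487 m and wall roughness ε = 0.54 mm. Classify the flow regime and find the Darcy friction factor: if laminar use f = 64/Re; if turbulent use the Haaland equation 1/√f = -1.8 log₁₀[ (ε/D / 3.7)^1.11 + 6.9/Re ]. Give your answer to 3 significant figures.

f ≈ 0.0611

Re = ρVD/μ = 1020·0.00268·0.487/0.00127 = 1048.
Re < 2300 → laminar, so f = 64/Re = 0.06105 (roughness is irrelevant in laminar flow).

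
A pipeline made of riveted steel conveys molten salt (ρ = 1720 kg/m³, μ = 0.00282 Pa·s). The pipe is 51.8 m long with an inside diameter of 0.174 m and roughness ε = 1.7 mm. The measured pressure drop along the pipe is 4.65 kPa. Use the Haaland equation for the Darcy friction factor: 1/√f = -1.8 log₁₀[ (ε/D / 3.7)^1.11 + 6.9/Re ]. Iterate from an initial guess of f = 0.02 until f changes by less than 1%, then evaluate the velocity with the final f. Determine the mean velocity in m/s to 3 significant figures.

Rearranging Darcy-Weisbach: V = √(2·ΔP·D/(f·L·ρ)). With ε/D = 0.0017/0.174 = 0.00977, iterate starting from f = 0.02:
  f = 0.02 → V = √(2·4650·0.174/(0.02·51.8·1720)) = 0.953 m/s; Re = ρVD/μ = 1.011e+05; f → 0.03824
  f = 0.03824 → V = 0.6891 m/s; Re = 7.314e+04; f → 0.03845
Converged (Δf/f < 1%). With the final f = 0.03845: V = √(2·4650·0.174/(0.03845·51.8·1720)) = 0.6873 m/s.

V ≈ 0.687 m/s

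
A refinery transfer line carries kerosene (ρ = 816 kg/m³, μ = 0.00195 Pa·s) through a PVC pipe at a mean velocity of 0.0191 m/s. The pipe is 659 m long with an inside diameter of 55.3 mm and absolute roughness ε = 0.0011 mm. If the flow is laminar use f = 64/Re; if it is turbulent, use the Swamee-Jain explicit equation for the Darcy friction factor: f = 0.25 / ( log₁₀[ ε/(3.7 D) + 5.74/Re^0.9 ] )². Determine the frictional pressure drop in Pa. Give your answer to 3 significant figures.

ΔP ≈ 257 Pa

Reynolds number Re = ρVD/μ = 816 · 0.0191 · 0.0553 / 0.00195 = 442.
Re < 2300 → laminar flow, so f = 64/Re = 64/442 = 0.1448 (the turbulent correlation is not needed).
Darcy-Weisbach: ΔP = f(L/D)(ρV²/2) = 0.1448·(659/0.0553)·(816·0.0191²/2) = 0.1448·1.192e+04·0.1488 = 256.8 Pa.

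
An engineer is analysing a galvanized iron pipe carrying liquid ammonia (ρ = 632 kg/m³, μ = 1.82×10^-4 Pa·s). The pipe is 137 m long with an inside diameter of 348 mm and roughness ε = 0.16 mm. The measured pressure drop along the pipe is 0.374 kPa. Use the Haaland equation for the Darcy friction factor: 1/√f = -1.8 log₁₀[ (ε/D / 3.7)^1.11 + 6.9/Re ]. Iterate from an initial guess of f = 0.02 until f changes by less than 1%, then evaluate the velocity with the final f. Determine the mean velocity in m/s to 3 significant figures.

V ≈ 0.417 m/s

Rearranging Darcy-Weisbach: V = √(2·ΔP·D/(f·L·ρ)). With ε/D = 0.00016/0.348 = 0.00046, iterate starting from f = 0.02:
  f = 0.02 → V = √(2·374·0.348/(0.02·137·632)) = 0.3877 m/s; Re = ρVD/μ = 4.685e+05; f → 0.01737
  f = 0.01737 → V = 0.416 m/s; Re = 5.027e+05; f → 0.01731
Converged (Δf/f < 1%). With the final f = 0.01731: V = √(2·374·0.348/(0.01731·137·632)) = 0.4167 m/s.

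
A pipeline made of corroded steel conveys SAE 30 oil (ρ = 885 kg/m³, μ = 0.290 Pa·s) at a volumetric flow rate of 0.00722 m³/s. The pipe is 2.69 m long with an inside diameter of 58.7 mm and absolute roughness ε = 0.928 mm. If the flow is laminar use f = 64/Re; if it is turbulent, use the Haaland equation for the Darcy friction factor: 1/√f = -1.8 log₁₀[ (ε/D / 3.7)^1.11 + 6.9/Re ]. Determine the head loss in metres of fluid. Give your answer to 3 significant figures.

Cross-sectional area A = πD²/4 = π(0.0587)²/4 = 0.002706 m²; mean velocity V = Q/A = 0.00722/0.002706 = 2.668 m/s.
Reynolds number Re = ρVD/μ = 885 · 2.668 · 0.0587 / 0.29 = 477.9.
Re < 2300 → laminar flow, so f = 64/Re = 64/477.9 = 0.1339 (the turbulent correlation is not needed).
Darcy-Weisbach: ΔP = f(L/D)(ρV²/2) = 0.1339·(2.69/0.0587)·(885·2.668²/2) = 0.1339·45.83·3150 = 1.933e+04 Pa.
Head loss h_f = ΔP/(ρg) = 1.933e+04/(885·9.81) = 2.23 m.

h_f ≈ 2.23 m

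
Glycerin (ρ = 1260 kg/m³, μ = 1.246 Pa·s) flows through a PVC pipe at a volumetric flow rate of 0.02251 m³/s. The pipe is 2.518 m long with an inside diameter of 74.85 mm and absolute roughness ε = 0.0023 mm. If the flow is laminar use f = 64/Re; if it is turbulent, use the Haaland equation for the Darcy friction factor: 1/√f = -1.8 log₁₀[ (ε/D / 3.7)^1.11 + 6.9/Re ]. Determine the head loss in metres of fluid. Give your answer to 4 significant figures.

h_f ≈ 7.417 m

Cross-sectional area A = πD²/4 = π(0.07485)²/4 = 0.0044 m²; mean velocity V = Q/A = 0.02251/0.0044 = 5.116 m/s.
Reynolds number Re = ρVD/μ = 1260 · 5.116 · 0.07485 / 1.25 = 387.2.
Re < 2300 → laminar flow, so f = 64/Re = 64/387.2 = 0.1653 (the turbulent correlation is not needed).
Darcy-Weisbach: ΔP = f(L/D)(ρV²/2) = 0.1653·(2.518/0.07485)·(1260·5.116²/2) = 0.1653·33.64·1.649e+04 = 9.167e+04 Pa.
Head loss h_f = ΔP/(ρg) = 9.167e+04/(1260·9.81) = 7.417 m.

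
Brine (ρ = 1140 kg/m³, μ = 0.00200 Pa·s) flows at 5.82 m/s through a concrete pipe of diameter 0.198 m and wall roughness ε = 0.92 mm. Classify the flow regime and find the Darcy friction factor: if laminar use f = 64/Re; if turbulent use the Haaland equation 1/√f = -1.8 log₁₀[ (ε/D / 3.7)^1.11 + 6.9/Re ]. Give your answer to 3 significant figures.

f ≈ 0.0299

Re = ρVD/μ = 1140·5.82·0.198/0.002 = 6.568e+05.
Re > 4000 → turbulent. ε/D = 0.00092/0.198 = 0.00465; Haaland: 1/√f = -1.8 log₁₀[0.000602 + 1.05e-05] = 5.783, so f = 0.0299.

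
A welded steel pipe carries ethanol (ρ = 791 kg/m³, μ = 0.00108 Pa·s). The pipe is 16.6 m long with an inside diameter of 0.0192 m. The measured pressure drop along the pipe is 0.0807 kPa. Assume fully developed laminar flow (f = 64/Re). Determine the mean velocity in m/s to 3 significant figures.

V ≈ 0.0519 m/s

For laminar flow, f = 64/Re with Re = ρVD/μ, so Darcy-Weisbach reduces to ΔP = 32μLV/D². Solving for V: V = ΔP·D²/(32μL) = 80.7·(0.0192)²/(32·0.00108·16.6) = 0.05186 m/s.
Check: Re = ρVD/μ = 791·0.05186·0.0192/0.00108 = 729.2 < 2300, so the laminar assumption holds.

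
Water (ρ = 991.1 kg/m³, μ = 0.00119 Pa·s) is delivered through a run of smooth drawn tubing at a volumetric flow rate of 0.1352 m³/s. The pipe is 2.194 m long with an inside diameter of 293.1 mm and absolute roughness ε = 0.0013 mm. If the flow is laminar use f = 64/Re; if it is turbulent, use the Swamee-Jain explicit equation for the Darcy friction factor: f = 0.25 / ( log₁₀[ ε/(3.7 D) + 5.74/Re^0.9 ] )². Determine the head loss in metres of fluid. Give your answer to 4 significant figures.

Cross-sectional area A = πD²/4 = π(0.2931)²/4 = 0.06747 m²; mean velocity V = Q/A = 0.1352/0.06747 = 2.004 m/s.
Reynolds number Re = ρVD/μ = 991.1 · 2.004 · 0.2931 / 0.00119 = 4.891e+05.
Re > 4000 → turbulent. Relative roughness ε/D = 1.3e-06/0.2931 = 4.44e-06. Swamee-Jain: f = 0.25/(log₁₀[4.44e-06/3.7 + 5.74/4.891e+05^0.9])² = 0.25/(log₁₀[1.2e-06 + 4.35e-05])² = 0.25/(-4.35)² = 0.01321.
Darcy-Weisbach: ΔP = f(L/D)(ρV²/2) = 0.01321·(2.194/0.2931)·(991.1·2.004²/2) = 0.01321·7.485·1990 = 196.8 Pa.
Head loss h_f = ΔP/(ρg) = 196.8/(991.1·9.81) = 0.02024 m.

h_f ≈ 0.02024 m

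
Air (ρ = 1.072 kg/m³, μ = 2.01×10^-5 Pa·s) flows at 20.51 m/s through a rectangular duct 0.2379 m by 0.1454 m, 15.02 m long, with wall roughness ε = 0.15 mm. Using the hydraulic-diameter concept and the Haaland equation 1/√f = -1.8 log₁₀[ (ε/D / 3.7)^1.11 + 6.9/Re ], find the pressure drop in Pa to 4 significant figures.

ΔP ≈ 379.5 Pa

Hydraulic diameter D_h = 4A/P = 4·(0.2379·0.1454)/(2·(0.2379+0.1454)) = 0.1384/0.7666 = 0.1805 m.
Re = ρVD_h/μ = 1.072·20.51·0.1805/2.01e-05 = 1.974e+05.
ε/D_h = 0.00015/0.1805 = 0.000831; Haaland gives 1/√f = -1.8 log₁₀[8.91e-05+3.49e-05] = 7.031, so f = 0.02023.
ΔP = f(L/D_h)(ρV²/2) = 0.02023·15.02/0.1805·225.5 = 379.5 Pa.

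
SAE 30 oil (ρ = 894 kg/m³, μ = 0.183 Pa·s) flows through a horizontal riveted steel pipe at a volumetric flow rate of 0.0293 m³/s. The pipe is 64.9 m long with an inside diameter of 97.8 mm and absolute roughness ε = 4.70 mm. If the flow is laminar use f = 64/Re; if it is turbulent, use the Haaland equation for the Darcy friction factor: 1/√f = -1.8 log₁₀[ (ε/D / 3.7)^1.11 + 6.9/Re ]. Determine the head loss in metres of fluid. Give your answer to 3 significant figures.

Cross-sectional area A = πD²/4 = π(0.0978)²/4 = 0.007512 m²; mean velocity V = Q/A = 0.0293/0.007512 = 3.9 m/s.
Reynolds number Re = ρVD/μ = 894 · 3.9 · 0.0978 / 0.183 = 1863.
Re < 2300 → laminar flow, so f = 64/Re = 64/1863 = 0.03434 (the turbulent correlation is not needed).
Darcy-Weisbach: ΔP = f(L/D)(ρV²/2) = 0.03434·(64.9/0.0978)·(894·3.9²/2) = 0.03434·663.6·6800 = 1.55e+05 Pa.
Head loss h_f = ΔP/(ρg) = 1.55e+05/(894·9.81) = 17.7 m.

h_f ≈ 17.7 m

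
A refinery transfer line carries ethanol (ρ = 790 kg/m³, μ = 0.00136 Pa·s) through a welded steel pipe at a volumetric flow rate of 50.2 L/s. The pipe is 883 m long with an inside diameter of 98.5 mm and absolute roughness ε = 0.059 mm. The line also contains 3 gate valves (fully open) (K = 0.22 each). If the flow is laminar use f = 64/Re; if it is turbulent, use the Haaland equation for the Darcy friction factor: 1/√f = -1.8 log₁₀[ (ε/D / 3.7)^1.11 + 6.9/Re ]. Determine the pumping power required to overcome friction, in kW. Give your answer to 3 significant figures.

P ≈ 143 kW

Q = 50.2 L/s = 50.2/1000 = 0.0502 m³/s.
Cross-sectional area A = πD²/4 = π(0.0985)²/4 = 0.00762 m²; mean velocity V = Q/A = 0.0502/0.00762 = 6.588 m/s.
Reynolds number Re = ρVD/μ = 790 · 6.588 · 0.0985 / 0.00136 = 3.769e+05.
Re > 4000 → turbulent. Relative roughness ε/D = 5.9e-05/0.0985 = 0.000599. Haaland: 1/√f = -1.8 log₁₀[(0.000599/3.7)^1.11 + 6.9/3.769e+05] = -1.8 log₁₀[6.2e-05 + 1.83e-05] = 7.372, so f = 0.0184.
Total minor-loss coefficient ΣK = 3·0.22 = 0.66.
ΔP = [f·L/D + ΣK]·(ρV²/2) = [0.0184·883/0.0985 + 0.66]·(790·6.588²/2) = [165 + 0.66]·1.714e+04 = 2.839e+06 Pa.
Pumping power P = QΔP = 0.0502·2.839e+06 = 142500 W = 143 kW.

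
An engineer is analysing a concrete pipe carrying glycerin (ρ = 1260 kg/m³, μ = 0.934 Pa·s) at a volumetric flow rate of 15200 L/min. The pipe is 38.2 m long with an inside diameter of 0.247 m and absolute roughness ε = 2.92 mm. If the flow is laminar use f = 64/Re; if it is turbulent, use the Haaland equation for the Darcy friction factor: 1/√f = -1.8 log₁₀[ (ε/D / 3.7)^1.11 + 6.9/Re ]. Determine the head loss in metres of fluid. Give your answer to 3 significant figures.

Q = 15200 L/min = 15200/60000 = 0.2533 m³/s.
Cross-sectional area A = πD²/4 = π(0.247)²/4 = 0.04792 m²; mean velocity V = Q/A = 0.2533/0.04792 = 5.287 m/s.
Reynolds number Re = ρVD/μ = 1260 · 5.287 · 0.247 / 0.934 = 1762.
Re < 2300 → laminar flow, so f = 64/Re = 64/1762 = 0.03633 (the turbulent correlation is not needed).
Darcy-Weisbach: ΔP = f(L/D)(ρV²/2) = 0.03633·(38.2/0.247)·(1260·5.287²/2) = 0.03633·154.7·1.761e+04 = 9.894e+04 Pa.
Head loss h_f = ΔP/(ρg) = 9.894e+04/(1260·9.81) = 8.00 m.

h_f ≈ 8.00 m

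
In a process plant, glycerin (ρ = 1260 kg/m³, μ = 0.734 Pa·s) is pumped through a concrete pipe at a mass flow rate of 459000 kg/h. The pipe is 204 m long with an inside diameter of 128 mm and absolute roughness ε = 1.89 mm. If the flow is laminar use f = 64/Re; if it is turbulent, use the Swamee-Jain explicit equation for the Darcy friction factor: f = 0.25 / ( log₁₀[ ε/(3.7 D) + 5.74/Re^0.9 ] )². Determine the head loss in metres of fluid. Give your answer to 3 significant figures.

h_f ≈ 186 m

ṁ = 459000 kg/h = 459000/3600 = 127.5 kg/s.
A = πD²/4 = π(0.128)²/4 = 0.01287 m²; mean velocity V = ṁ/(ρA) = 127.5/(1260 · 0.01287) = 7.864 m/s.
Reynolds number Re = ρVD/μ = 1260 · 7.864 · 0.128 / 0.734 = 1728.
Re < 2300 → laminar flow, so f = 64/Re = 64/1728 = 0.03704 (the turbulent correlation is not needed).
Darcy-Weisbach: ΔP = f(L/D)(ρV²/2) = 0.03704·(204/0.128)·(1260·7.864²/2) = 0.03704·1594·3.896e+04 = 2.3e+06 Pa.
Head loss h_f = ΔP/(ρg) = 2.3e+06/(1260·9.81) = 186 m.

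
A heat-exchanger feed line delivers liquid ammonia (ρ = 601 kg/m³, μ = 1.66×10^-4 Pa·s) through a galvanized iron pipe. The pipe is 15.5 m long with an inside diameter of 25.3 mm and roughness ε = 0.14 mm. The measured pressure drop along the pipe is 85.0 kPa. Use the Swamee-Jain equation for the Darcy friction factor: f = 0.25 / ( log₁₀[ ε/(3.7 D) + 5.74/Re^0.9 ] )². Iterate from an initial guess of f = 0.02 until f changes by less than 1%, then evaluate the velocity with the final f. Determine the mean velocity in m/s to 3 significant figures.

V ≈ 3.82 m/s

Rearranging Darcy-Weisbach: V = √(2·ΔP·D/(f·L·ρ)). With ε/D = 0.00014/0.0253 = 0.00553, iterate starting from f = 0.02:
  f = 0.02 → V = √(2·8.5e+04·0.0253/(0.02·15.5·601)) = 4.805 m/s; Re = ρVD/μ = 4.401e+05; f → 0.03163
  f = 0.03163 → V = 3.821 m/s; Re = 3.5e+05; f → 0.0317
Converged (Δf/f < 1%). With the final f = 0.0317: V = √(2·8.5e+04·0.0253/(0.0317·15.5·601)) = 3.817 m/s.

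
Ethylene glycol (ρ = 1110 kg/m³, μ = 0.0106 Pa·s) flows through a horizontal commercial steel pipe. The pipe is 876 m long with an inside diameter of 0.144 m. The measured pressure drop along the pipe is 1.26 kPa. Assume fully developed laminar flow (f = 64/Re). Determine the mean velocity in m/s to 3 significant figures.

For laminar flow, f = 64/Re with Re = ρVD/μ, so Darcy-Weisbach reduces to ΔP = 32μLV/D². Solving for V: V = ΔP·D²/(32μL) = 1260·(0.144)²/(32·0.0106·876) = 0.08793 m/s.
Check: Re = ρVD/μ = 1110·0.08793·0.144/0.0106 = 1326 < 2300, so the laminar assumption holds.

V ≈ 0.0879 m/s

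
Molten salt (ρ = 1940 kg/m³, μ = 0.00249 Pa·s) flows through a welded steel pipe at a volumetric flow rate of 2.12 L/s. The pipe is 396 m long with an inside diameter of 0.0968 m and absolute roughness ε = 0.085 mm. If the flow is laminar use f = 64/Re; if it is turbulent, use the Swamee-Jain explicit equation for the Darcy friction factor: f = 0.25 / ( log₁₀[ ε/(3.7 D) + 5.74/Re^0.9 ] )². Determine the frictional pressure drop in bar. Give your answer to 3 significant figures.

ΔP ≈ 0.0902 bar

Q = 2.12 L/s = 2.12/1000 = 0.00212 m³/s.
Cross-sectional area A = πD²/4 = π(0.0968)²/4 = 0.007359 m²; mean velocity V = Q/A = 0.00212/0.007359 = 0.2881 m/s.
Reynolds number Re = ρVD/μ = 1940 · 0.2881 · 0.0968 / 0.00249 = 2.173e+04.
Re > 4000 → turbulent. Relative roughness ε/D = 8.5e-05/0.0968 = 0.000878. Swamee-Jain: f = 0.25/(log₁₀[0.000878/3.7 + 5.74/2.173e+04^0.9])² = 0.25/(log₁₀[0.000237 + 0.000717])² = 0.25/(-3.02)² = 0.02741.
Darcy-Weisbach: ΔP = f(L/D)(ρV²/2) = 0.02741·(396/0.0968)·(1940·0.2881²/2) = 0.02741·4091·80.49 = 9025 Pa.
ΔP = 9025 Pa = 0.0902 bar.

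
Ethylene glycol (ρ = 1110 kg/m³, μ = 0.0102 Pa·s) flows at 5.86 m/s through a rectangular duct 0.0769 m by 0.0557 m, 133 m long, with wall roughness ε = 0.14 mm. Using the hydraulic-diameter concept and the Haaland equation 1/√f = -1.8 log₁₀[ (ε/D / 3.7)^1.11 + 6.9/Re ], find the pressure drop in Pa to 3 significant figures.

ΔP ≈ 1.07×10^6 Pa

Hydraulic diameter D_h = 4A/P = 4·(0.0769·0.0557)/(2·(0.0769+0.0557)) = 0.01713/0.2652 = 0.06461 m.
Re = ρVD_h/μ = 1110·5.86·0.06461/0.0102 = 4.12e+04.
ε/D_h = 0.00014/0.06461 = 0.00217; Haaland gives 1/√f = -1.8 log₁₀[0.000258+0.000167] = 6.067, so f = 0.02716.
ΔP = f(L/D_h)(ρV²/2) = 0.02716·133/0.06461·1.906e+04 = 1.066e+06 Pa.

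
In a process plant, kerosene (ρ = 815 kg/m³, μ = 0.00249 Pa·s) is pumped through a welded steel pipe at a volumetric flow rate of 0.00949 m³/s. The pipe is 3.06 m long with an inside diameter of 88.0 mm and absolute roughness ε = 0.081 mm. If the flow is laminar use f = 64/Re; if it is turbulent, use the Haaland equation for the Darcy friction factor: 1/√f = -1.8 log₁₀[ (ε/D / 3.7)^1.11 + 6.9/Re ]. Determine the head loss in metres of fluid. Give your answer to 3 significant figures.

Cross-sectional area A = πD²/4 = π(0.088)²/4 = 0.006082 m²; mean velocity V = Q/A = 0.00949/0.006082 = 1.56 m/s.
Reynolds number Re = ρVD/μ = 815 · 1.56 · 0.088 / 0.00249 = 4.494e+04.
Re > 4000 → turbulent. Relative roughness ε/D = 8.1e-05/0.088 = 0.00092. Haaland: 1/√f = -1.8 log₁₀[(0.00092/3.7)^1.11 + 6.9/4.494e+04] = -1.8 log₁₀[9.98e-05 + 0.000154] = 6.473, so f = 0.02386.
Darcy-Weisbach: ΔP = f(L/D)(ρV²/2) = 0.02386·(3.06/0.088)·(815·1.56²/2) = 0.02386·34.77·992.1 = 823.3 Pa.
Head loss h_f = ΔP/(ρg) = 823.3/(815·9.81) = 0.103 m.

h_f ≈ 0.103 m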